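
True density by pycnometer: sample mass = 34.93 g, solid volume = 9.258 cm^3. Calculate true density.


TD = 34.93 / 9.258 = 3.773 g/cm^3

3.773


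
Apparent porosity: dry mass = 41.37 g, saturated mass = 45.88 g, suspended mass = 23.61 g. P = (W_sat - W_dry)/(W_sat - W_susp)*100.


P = (45.88 - 41.37) / (45.88 - 23.61) * 100 = 4.51 / 22.27 * 100 = 20.3%

20.3


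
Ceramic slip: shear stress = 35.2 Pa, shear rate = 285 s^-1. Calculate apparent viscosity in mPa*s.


eta = tau/gamma * 1000 = 35.2/285 * 1000 = 123.5 mPa*s

123.5


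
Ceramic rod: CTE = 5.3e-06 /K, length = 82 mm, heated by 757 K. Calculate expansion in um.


dL = 5.3e-06 * 82 * 757 * 1000 = 328.992 um

328.992


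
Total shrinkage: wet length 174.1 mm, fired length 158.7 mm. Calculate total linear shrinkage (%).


TS = (174.1 - 158.7) / 174.1 * 100 = 8.85%

8.85


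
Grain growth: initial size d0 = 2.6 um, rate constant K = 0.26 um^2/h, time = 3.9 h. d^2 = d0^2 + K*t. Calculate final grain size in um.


d^2 = 2.6^2 + 0.26*3.9 = 7.774
d = sqrt(7.774) = 2.79 um

2.79


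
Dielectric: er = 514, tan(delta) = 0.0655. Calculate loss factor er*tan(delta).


Loss = 514 * 0.0655 = 33.667

33.667


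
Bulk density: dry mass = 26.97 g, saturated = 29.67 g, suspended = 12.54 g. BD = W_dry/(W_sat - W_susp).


BD = 26.97 / (29.67 - 12.54) = 26.97 / 17.13 = 1.574 g/cm^3

1.574


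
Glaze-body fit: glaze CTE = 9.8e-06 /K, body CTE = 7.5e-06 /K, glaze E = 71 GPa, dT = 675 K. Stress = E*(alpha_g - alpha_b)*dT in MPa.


Stress = 71*1000*(9.8e-06 - 7.5e-06)*675 = 110.2 MPa

110.2


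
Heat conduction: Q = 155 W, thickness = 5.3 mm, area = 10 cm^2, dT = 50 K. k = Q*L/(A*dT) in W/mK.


k = 155*5.3/1000/(10/10000*50) = 16.43 W/mK

16.43


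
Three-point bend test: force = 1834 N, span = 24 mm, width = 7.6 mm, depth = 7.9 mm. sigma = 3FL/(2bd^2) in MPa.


sigma = 3*1834*24/(2*7.6*7.9^2) = 139.2 MPa

139.2


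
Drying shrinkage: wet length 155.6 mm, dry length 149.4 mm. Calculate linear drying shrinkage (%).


DS = (155.6 - 149.4) / 155.6 * 100 = 3.98%

3.98


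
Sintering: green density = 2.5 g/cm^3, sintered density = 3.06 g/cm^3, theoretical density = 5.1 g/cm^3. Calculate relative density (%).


Relative = 3.06 / 5.1 * 100 = 60.0%

60.0


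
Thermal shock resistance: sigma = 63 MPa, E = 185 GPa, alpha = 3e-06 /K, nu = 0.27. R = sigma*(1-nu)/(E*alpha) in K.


R = 63*(1-0.27)/(185*1000*3e-06) = 83 K

83


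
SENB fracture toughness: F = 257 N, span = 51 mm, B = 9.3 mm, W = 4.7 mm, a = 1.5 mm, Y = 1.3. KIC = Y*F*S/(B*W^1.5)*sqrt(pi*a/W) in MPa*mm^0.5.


KIC = 1.3*257*51/(9.3*4.7^1.5)*sqrt(pi*1.5/4.7) = 180.05

180.05


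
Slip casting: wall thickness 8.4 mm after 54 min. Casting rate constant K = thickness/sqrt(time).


K = 8.4 / sqrt(54) = 8.4 / 7.3485 = 1.143 mm/min^0.5

1.143


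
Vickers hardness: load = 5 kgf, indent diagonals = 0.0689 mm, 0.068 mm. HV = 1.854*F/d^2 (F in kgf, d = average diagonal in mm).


d_avg = (0.0689+0.068)/2 = 0.06845 mm
HV = 1.854*5/0.06845^2 = 1978

1978


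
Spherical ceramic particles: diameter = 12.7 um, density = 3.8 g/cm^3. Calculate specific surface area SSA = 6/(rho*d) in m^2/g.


SSA = 6 / (3.8 * 12.7) = 0.124 m^2/g

0.124


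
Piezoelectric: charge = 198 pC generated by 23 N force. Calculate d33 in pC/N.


d33 = 198 / 23 = 8.6 pC/N

8.6


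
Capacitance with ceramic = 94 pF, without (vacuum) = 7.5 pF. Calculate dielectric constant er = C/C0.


er = 94 / 7.5 = 12.53

12.53


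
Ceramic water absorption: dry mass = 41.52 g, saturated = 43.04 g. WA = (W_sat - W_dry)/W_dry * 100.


WA = (43.04 - 41.52) / 41.52 * 100 = 3.66%

3.66


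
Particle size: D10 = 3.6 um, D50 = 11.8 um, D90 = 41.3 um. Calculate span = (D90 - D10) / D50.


Span = (41.3 - 3.6) / 11.8 = 37.7 / 11.8 = 3.195

3.195


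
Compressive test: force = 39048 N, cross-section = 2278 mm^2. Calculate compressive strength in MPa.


CS = 39048 / 2278 = 17.1 MPa

17.1


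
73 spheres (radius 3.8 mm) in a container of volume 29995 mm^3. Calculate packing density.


V_sphere = 4/3*pi*3.8^3 = 229.8473 mm^3
Total V = 73*229.8473 = 16778.8529 mm^3
PD = 16778.8529 / 29995 = 0.559

0.559


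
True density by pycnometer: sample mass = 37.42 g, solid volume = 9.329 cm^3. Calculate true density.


TD = 37.42 / 9.329 = 4.011 g/cm^3

4.011


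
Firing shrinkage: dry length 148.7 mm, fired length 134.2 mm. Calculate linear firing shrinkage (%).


FS = (148.7 - 134.2) / 148.7 * 100 = 9.75%

9.75


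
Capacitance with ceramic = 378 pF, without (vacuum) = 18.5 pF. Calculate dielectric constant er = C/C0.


er = 378 / 18.5 = 20.43

20.43


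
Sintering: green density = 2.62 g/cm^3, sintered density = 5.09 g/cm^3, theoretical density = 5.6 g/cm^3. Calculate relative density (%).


Relative = 5.09 / 5.6 * 100 = 90.9%

90.9


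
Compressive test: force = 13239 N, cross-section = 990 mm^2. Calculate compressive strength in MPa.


CS = 13239 / 990 = 13.4 MPa

13.4


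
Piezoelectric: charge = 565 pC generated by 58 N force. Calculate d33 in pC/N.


d33 = 565 / 58 = 9.7 pC/N

9.7


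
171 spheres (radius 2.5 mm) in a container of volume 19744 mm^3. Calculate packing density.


V_sphere = 4/3*pi*2.5^3 = 65.4498 mm^3
Total V = 171*65.4498 = 11191.9158 mm^3
PD = 11191.9158 / 19744 = 0.567

0.567


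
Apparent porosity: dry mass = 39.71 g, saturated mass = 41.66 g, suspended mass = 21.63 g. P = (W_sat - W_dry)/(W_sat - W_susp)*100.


P = (41.66 - 39.71) / (41.66 - 21.63) * 100 = 1.95 / 20.03 * 100 = 9.7%

9.7


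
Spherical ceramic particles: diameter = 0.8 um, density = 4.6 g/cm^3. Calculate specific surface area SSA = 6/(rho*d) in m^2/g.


SSA = 6 / (4.6 * 0.8) = 1.63 m^2/g

1.63


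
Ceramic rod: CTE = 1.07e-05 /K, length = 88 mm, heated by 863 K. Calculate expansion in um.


dL = 1.07e-05 * 88 * 863 * 1000 = 812.601 um

812.601


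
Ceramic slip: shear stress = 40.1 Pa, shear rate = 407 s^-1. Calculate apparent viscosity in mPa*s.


eta = tau/gamma * 1000 = 40.1/407 * 1000 = 98.5 mPa*s

98.5


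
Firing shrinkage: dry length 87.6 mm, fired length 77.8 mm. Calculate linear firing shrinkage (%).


FS = (87.6 - 77.8) / 87.6 * 100 = 11.19%

11.19


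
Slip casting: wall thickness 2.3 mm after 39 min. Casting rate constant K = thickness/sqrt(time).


K = 2.3 / sqrt(39) = 2.3 / 6.245 = 0.368 mm/min^0.5

0.368


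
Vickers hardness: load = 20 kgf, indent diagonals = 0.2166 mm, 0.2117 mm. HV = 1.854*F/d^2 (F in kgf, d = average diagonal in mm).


d_avg = (0.2166+0.2117)/2 = 0.21415 mm
HV = 1.854*20/0.21415^2 = 809

809


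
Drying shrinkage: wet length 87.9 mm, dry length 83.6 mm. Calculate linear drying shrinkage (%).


DS = (87.9 - 83.6) / 87.9 * 100 = 4.89%

4.89


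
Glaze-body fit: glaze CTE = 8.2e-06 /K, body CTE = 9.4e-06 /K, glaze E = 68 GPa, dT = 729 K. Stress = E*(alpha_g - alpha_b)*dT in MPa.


Stress = 68*1000*(8.2e-06 - 9.4e-06)*729 = -59.5 MPa

-59.5


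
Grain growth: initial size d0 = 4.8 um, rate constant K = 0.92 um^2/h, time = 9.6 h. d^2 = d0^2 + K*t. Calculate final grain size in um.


d^2 = 4.8^2 + 0.92*9.6 = 31.872
d = sqrt(31.872) = 5.65 um

5.65


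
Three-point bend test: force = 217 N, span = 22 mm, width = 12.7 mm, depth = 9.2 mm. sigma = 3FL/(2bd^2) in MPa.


sigma = 3*217*22/(2*12.7*9.2^2) = 6.7 MPa

6.7


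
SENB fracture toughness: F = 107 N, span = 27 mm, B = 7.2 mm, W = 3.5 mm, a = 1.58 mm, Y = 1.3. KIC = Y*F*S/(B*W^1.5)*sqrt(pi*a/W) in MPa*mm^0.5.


KIC = 1.3*107*27/(7.2*3.5^1.5)*sqrt(pi*1.58/3.5) = 94.87

94.87


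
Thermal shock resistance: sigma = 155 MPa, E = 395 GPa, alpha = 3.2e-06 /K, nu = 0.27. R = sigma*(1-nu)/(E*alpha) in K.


R = 155*(1-0.27)/(395*1000*3.2e-06) = 90 K

90


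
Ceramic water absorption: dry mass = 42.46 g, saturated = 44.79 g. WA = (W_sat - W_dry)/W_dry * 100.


WA = (44.79 - 42.46) / 42.46 * 100 = 5.49%

5.49


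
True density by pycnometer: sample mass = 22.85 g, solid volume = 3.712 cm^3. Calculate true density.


TD = 22.85 / 3.712 = 6.156 g/cm^3

6.156


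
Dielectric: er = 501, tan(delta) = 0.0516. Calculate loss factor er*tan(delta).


Loss = 501 * 0.0516 = 25.852

25.852


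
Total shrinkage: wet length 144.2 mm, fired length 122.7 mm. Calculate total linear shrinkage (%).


TS = (144.2 - 122.7) / 144.2 * 100 = 14.91%

14.91


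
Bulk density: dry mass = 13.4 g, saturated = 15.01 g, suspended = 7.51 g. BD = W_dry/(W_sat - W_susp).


BD = 13.4 / (15.01 - 7.51) = 13.4 / 7.5 = 1.787 g/cm^3

1.787


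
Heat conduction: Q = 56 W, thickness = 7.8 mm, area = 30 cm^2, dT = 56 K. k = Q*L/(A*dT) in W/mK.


k = 56*7.8/1000/(30/10000*56) = 2.6 W/mK

2.6


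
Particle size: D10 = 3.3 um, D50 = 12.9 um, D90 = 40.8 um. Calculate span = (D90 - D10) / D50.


Span = (40.8 - 3.3) / 12.9 = 37.5 / 12.9 = 2.907

2.907


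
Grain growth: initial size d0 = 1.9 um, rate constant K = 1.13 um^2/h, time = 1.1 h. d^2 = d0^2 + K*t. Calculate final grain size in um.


d^2 = 1.9^2 + 1.13*1.1 = 4.853
d = sqrt(4.853) = 2.2 um

2.2


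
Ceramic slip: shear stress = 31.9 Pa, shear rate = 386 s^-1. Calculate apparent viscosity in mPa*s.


eta = tau/gamma * 1000 = 31.9/386 * 1000 = 82.6 mPa*s

82.6


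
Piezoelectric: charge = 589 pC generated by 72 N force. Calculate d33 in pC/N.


d33 = 589 / 72 = 8.2 pC/N

8.2


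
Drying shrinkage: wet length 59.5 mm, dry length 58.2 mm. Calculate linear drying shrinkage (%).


DS = (59.5 - 58.2) / 59.5 * 100 = 2.18%

2.18


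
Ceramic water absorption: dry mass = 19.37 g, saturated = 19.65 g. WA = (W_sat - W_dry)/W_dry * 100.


WA = (19.65 - 19.37) / 19.37 * 100 = 1.45%

1.45


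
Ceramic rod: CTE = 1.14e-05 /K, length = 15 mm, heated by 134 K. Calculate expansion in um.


dL = 1.14e-05 * 15 * 134 * 1000 = 22.914 um

22.914


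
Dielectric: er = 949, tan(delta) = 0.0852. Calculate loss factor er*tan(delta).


Loss = 949 * 0.0852 = 80.855

80.855


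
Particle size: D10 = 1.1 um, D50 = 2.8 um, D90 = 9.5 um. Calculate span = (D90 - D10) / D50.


Span = (9.5 - 1.1) / 2.8 = 8.4 / 2.8 = 3.0

3.0


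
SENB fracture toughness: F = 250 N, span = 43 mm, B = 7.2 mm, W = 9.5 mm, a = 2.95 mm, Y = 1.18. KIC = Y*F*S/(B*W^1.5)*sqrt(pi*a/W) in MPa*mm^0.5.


KIC = 1.18*250*43/(7.2*9.5^1.5)*sqrt(pi*2.95/9.5) = 59.43

59.43


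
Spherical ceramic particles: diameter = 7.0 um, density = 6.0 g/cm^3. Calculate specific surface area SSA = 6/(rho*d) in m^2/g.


SSA = 6 / (6.0 * 7.0) = 0.143 m^2/g

0.143


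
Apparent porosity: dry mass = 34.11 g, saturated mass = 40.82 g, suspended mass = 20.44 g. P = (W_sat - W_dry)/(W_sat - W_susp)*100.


P = (40.82 - 34.11) / (40.82 - 20.44) * 100 = 6.71 / 20.38 * 100 = 32.9%

32.9


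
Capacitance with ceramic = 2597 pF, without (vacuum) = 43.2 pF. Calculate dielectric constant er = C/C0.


er = 2597 / 43.2 = 60.12

60.12


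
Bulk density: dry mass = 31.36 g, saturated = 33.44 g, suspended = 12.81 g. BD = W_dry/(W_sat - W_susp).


BD = 31.36 / (33.44 - 12.81) = 31.36 / 20.63 = 1.52 g/cm^3

1.52


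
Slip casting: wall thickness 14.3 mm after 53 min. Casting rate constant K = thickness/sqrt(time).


K = 14.3 / sqrt(53) = 14.3 / 7.2801 = 1.964 mm/min^0.5

1.964


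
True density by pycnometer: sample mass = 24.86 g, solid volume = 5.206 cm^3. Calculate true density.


TD = 24.86 / 5.206 = 4.775 g/cm^3

4.775


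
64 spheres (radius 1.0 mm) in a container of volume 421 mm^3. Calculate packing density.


V_sphere = 4/3*pi*1.0^3 = 4.1888 mm^3
Total V = 64*4.1888 = 268.0832 mm^3
PD = 268.0832 / 421 = 0.637

0.637


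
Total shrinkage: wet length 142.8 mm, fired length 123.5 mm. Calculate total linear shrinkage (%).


TS = (142.8 - 123.5) / 142.8 * 100 = 13.52%

13.52


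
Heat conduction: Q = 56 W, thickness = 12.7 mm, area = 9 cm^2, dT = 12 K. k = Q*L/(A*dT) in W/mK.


k = 56*12.7/1000/(9/10000*12) = 65.85 W/mK

65.85


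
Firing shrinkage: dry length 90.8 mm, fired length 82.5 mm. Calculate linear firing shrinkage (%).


FS = (90.8 - 82.5) / 90.8 * 100 = 9.14%

9.14


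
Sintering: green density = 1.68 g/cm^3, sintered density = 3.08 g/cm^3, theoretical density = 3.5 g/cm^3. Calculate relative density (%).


Relative = 3.08 / 3.5 * 100 = 88.0%

88.0


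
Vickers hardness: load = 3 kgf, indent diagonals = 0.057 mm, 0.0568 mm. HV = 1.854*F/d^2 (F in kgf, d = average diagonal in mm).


d_avg = (0.057+0.0568)/2 = 0.0569 mm
HV = 1.854*3/0.0569^2 = 1718

1718


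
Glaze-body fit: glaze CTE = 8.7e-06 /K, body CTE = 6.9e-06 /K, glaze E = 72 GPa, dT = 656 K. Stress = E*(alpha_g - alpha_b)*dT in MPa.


Stress = 72*1000*(8.7e-06 - 6.9e-06)*656 = 85.0 MPa

85.0


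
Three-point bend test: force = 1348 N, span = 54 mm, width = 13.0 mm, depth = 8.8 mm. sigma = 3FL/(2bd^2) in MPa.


sigma = 3*1348*54/(2*13.0*8.8^2) = 108.5 MPa

108.5


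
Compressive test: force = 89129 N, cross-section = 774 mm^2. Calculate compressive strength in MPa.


CS = 89129 / 774 = 115.2 MPa

115.2


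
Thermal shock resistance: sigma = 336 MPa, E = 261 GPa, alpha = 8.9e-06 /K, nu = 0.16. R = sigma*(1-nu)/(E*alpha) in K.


R = 336*(1-0.16)/(261*1000*8.9e-06) = 122 K

122


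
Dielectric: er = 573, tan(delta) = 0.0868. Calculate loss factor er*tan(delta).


Loss = 573 * 0.0868 = 49.736

49.736


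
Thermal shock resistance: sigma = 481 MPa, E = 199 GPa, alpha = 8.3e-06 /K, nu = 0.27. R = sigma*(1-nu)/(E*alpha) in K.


R = 481*(1-0.27)/(199*1000*8.3e-06) = 213 K

213


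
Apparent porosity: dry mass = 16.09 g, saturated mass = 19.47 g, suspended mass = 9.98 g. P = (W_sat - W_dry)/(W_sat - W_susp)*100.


P = (19.47 - 16.09) / (19.47 - 9.98) * 100 = 3.38 / 9.49 * 100 = 35.6%

35.6


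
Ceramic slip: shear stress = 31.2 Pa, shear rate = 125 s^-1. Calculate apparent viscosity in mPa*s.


eta = tau/gamma * 1000 = 31.2/125 * 1000 = 249.6 mPa*s

249.6


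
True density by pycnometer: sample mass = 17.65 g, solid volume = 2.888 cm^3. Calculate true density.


TD = 17.65 / 2.888 = 6.111 g/cm^3

6.111


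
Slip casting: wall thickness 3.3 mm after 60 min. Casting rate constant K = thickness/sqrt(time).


K = 3.3 / sqrt(60) = 3.3 / 7.746 = 0.426 mm/min^0.5

0.426


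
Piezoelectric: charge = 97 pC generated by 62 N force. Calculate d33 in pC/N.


d33 = 97 / 62 = 1.6 pC/N

1.6


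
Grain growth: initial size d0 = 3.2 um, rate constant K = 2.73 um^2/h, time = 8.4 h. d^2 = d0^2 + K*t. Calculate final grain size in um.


d^2 = 3.2^2 + 2.73*8.4 = 33.172
d = sqrt(33.172) = 5.76 um

5.76


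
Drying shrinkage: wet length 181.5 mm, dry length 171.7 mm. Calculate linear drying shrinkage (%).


DS = (181.5 - 171.7) / 181.5 * 100 = 5.4%

5.4


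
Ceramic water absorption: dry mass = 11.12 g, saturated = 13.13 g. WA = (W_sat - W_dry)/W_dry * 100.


WA = (13.13 - 11.12) / 11.12 * 100 = 18.08%

18.08


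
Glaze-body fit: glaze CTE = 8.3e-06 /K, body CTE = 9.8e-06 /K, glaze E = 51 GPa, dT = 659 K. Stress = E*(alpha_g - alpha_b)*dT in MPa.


Stress = 51*1000*(8.3e-06 - 9.8e-06)*659 = -50.4 MPa

-50.4


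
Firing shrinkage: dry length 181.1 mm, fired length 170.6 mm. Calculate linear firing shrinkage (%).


FS = (181.1 - 170.6) / 181.1 * 100 = 5.8%

5.8


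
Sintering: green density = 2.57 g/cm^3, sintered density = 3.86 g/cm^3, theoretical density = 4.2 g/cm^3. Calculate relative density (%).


Relative = 3.86 / 4.2 * 100 = 91.9%

91.9


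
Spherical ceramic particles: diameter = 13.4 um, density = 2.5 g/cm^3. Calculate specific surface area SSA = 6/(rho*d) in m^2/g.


SSA = 6 / (2.5 * 13.4) = 0.179 m^2/g

0.179


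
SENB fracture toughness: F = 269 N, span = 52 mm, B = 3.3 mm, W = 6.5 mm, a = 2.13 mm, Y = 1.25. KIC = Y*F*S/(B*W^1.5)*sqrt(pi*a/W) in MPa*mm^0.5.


KIC = 1.25*269*52/(3.3*6.5^1.5)*sqrt(pi*2.13/6.5) = 324.41

324.41


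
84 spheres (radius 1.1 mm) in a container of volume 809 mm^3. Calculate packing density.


V_sphere = 4/3*pi*1.1^3 = 5.5753 mm^3
Total V = 84*5.5753 = 468.3252 mm^3
PD = 468.3252 / 809 = 0.579

0.579


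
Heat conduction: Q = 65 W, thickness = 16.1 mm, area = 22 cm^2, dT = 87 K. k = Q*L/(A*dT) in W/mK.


k = 65*16.1/1000/(22/10000*87) = 5.47 W/mK

5.47


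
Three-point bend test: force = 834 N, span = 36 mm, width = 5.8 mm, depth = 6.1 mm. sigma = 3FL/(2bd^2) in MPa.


sigma = 3*834*36/(2*5.8*6.1^2) = 208.7 MPa

208.7


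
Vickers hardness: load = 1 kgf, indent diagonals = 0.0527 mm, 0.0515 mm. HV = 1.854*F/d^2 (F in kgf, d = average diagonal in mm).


d_avg = (0.0527+0.0515)/2 = 0.0521 mm
HV = 1.854*1/0.0521^2 = 683

683


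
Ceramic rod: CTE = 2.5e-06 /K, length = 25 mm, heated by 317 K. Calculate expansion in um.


dL = 2.5e-06 * 25 * 317 * 1000 = 19.813 um

19.813


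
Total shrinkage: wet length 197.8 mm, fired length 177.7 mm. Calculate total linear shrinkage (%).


TS = (197.8 - 177.7) / 197.8 * 100 = 10.16%

10.16


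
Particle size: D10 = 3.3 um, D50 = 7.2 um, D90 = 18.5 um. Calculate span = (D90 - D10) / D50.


Span = (18.5 - 3.3) / 7.2 = 15.2 / 7.2 = 2.111

2.111


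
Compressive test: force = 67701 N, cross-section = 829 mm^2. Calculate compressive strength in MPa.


CS = 67701 / 829 = 81.7 MPa

81.7


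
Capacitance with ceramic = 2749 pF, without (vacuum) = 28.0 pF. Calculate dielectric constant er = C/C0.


er = 2749 / 28.0 = 98.18

98.18


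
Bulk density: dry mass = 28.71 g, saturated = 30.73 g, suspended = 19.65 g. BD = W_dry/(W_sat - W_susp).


BD = 28.71 / (30.73 - 19.65) = 28.71 / 11.08 = 2.591 g/cm^3

2.591


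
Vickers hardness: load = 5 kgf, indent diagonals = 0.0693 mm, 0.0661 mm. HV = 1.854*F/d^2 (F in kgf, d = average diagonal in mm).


d_avg = (0.0693+0.0661)/2 = 0.0677 mm
HV = 1.854*5/0.0677^2 = 2023

2023


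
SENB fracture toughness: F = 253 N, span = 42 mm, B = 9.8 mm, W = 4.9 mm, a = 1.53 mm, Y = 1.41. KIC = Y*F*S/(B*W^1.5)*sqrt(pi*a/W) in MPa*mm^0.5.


KIC = 1.41*253*42/(9.8*4.9^1.5)*sqrt(pi*1.53/4.9) = 139.6

139.6


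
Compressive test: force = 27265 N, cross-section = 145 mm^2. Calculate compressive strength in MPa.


CS = 27265 / 145 = 188.0 MPa

188.0


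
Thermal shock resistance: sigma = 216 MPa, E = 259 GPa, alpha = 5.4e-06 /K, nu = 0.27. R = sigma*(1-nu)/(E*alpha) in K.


R = 216*(1-0.27)/(259*1000*5.4e-06) = 113 K

113


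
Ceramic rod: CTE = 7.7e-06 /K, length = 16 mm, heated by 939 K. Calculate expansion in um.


dL = 7.7e-06 * 16 * 939 * 1000 = 115.685 um

115.685


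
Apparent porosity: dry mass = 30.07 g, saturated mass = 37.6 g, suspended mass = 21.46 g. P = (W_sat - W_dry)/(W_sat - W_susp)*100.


P = (37.6 - 30.07) / (37.6 - 21.46) * 100 = 7.53 / 16.14 * 100 = 46.7%

46.7


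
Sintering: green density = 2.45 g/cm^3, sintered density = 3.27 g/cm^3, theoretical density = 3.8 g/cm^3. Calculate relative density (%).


Relative = 3.27 / 3.8 * 100 = 86.1%

86.1


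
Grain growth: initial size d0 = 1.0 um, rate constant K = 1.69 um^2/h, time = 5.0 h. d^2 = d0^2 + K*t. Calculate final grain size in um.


d^2 = 1.0^2 + 1.69*5.0 = 9.45
d = sqrt(9.45) = 3.07 um

3.07


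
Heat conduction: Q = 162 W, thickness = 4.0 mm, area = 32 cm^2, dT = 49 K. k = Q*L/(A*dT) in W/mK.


k = 162*4.0/1000/(32/10000*49) = 4.13 W/mK

4.13


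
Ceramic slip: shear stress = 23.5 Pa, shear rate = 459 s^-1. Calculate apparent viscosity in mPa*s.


eta = tau/gamma * 1000 = 23.5/459 * 1000 = 51.2 mPa*s

51.2


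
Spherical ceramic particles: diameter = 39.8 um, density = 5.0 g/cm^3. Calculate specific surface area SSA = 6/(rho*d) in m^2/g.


SSA = 6 / (5.0 * 39.8) = 0.03 m^2/g

0.03


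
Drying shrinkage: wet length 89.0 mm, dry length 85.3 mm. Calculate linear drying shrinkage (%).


DS = (89.0 - 85.3) / 89.0 * 100 = 4.16%

4.16


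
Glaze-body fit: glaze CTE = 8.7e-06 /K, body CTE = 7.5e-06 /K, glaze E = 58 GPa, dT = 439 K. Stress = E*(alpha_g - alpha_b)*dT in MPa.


Stress = 58*1000*(8.7e-06 - 7.5e-06)*439 = 30.6 MPa

30.6


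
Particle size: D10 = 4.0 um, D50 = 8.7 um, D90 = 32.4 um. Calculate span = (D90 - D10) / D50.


Span = (32.4 - 4.0) / 8.7 = 28.4 / 8.7 = 3.264

3.264


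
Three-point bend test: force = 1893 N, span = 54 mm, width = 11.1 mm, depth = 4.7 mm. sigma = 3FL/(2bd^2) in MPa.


sigma = 3*1893*54/(2*11.1*4.7^2) = 625.3 MPa

625.3


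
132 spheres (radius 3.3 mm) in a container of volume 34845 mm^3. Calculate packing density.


V_sphere = 4/3*pi*3.3^3 = 150.5326 mm^3
Total V = 132*150.5326 = 19870.3032 mm^3
PD = 19870.3032 / 34845 = 0.57

0.57


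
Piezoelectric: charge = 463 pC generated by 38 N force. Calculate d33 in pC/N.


d33 = 463 / 38 = 12.2 pC/N

12.2


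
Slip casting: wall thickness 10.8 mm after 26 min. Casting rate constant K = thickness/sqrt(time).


K = 10.8 / sqrt(26) = 10.8 / 5.099 = 2.118 mm/min^0.5

2.118


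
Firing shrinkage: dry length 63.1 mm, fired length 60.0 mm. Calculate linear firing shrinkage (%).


FS = (63.1 - 60.0) / 63.1 * 100 = 4.91%

4.91


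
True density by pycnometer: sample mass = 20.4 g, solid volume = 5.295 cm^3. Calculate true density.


TD = 20.4 / 5.295 = 3.853 g/cm^3

3.853


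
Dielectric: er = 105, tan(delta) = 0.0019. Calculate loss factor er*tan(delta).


Loss = 105 * 0.0019 = 0.2

0.2


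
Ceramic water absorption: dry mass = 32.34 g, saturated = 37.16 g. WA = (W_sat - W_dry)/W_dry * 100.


WA = (37.16 - 32.34) / 32.34 * 100 = 14.9%

14.9


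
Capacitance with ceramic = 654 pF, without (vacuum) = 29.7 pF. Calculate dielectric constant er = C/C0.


er = 654 / 29.7 = 22.02

22.02


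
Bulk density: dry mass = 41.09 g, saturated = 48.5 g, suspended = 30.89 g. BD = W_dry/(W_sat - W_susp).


BD = 41.09 / (48.5 - 30.89) = 41.09 / 17.61 = 2.333 g/cm^3

2.333


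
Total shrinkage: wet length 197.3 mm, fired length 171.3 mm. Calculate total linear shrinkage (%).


TS = (197.3 - 171.3) / 197.3 * 100 = 13.18%

13.18


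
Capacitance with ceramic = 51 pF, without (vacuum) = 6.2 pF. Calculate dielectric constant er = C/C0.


er = 51 / 6.2 = 8.23

8.23


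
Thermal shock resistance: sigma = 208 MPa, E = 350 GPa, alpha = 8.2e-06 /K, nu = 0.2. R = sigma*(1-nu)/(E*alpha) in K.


R = 208*(1-0.2)/(350*1000*8.2e-06) = 58 K

58


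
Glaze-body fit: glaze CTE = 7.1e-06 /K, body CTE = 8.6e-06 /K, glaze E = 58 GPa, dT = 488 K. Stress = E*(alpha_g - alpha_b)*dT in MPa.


Stress = 58*1000*(7.1e-06 - 8.6e-06)*488 = -42.5 MPa

-42.5


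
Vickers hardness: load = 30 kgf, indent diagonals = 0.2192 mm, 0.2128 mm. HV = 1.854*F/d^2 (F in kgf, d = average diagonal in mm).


d_avg = (0.2192+0.2128)/2 = 0.216 mm
HV = 1.854*30/0.216^2 = 1192

1192


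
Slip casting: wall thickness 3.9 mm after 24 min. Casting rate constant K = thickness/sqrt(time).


K = 3.9 / sqrt(24) = 3.9 / 4.899 = 0.796 mm/min^0.5

0.796


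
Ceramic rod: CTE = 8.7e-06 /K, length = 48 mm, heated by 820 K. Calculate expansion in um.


dL = 8.7e-06 * 48 * 820 * 1000 = 342.432 um

342.432


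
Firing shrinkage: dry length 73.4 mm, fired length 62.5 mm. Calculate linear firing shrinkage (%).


FS = (73.4 - 62.5) / 73.4 * 100 = 14.85%

14.85


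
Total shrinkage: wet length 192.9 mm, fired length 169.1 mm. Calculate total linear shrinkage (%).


TS = (192.9 - 169.1) / 192.9 * 100 = 12.34%

12.34


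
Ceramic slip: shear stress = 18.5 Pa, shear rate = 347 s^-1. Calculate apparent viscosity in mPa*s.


eta = tau/gamma * 1000 = 18.5/347 * 1000 = 53.3 mPa*s

53.3


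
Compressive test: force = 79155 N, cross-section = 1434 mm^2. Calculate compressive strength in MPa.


CS = 79155 / 1434 = 55.2 MPa

55.2


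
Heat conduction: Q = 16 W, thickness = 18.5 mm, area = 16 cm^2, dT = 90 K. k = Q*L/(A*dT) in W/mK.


k = 16*18.5/1000/(16/10000*90) = 2.06 W/mK

2.06


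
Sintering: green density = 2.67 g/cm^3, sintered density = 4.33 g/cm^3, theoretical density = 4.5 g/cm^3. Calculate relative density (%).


Relative = 4.33 / 4.5 * 100 = 96.2%

96.2


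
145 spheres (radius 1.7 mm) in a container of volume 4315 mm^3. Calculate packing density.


V_sphere = 4/3*pi*1.7^3 = 20.5795 mm^3
Total V = 145*20.5795 = 2984.0275 mm^3
PD = 2984.0275 / 4315 = 0.692

0.692


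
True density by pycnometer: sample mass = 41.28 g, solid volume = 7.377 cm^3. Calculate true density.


TD = 41.28 / 7.377 = 5.596 g/cm^3

5.596


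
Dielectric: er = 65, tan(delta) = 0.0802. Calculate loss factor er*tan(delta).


Loss = 65 * 0.0802 = 5.213

5.213


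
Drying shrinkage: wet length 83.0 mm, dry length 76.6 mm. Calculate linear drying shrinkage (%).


DS = (83.0 - 76.6) / 83.0 * 100 = 7.71%

7.71


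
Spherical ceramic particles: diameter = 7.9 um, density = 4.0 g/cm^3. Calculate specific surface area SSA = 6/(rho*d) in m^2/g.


SSA = 6 / (4.0 * 7.9) = 0.19 m^2/g

0.19


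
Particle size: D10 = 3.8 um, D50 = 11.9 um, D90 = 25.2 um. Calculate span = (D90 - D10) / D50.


Span = (25.2 - 3.8) / 11.9 = 21.4 / 11.9 = 1.798

1.798


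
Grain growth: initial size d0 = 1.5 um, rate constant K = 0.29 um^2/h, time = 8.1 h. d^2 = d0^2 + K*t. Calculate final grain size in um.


d^2 = 1.5^2 + 0.29*8.1 = 4.599
d = sqrt(4.599) = 2.14 um

2.14


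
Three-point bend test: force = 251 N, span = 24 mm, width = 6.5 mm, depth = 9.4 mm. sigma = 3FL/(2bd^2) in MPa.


sigma = 3*251*24/(2*6.5*9.4^2) = 15.7 MPa

15.7


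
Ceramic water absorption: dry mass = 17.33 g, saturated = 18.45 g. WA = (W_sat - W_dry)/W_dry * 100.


WA = (18.45 - 17.33) / 17.33 * 100 = 6.46%

6.46


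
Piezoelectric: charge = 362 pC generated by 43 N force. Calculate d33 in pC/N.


d33 = 362 / 43 = 8.4 pC/N

8.4


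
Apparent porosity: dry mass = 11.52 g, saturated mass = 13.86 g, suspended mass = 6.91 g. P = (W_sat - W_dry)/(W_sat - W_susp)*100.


P = (13.86 - 11.52) / (13.86 - 6.91) * 100 = 2.34 / 6.95 * 100 = 33.7%

33.7


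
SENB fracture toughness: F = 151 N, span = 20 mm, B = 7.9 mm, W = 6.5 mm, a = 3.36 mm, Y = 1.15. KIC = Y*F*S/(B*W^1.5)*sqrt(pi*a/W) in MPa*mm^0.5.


KIC = 1.15*151*20/(7.9*6.5^1.5)*sqrt(pi*3.36/6.5) = 33.81

33.81


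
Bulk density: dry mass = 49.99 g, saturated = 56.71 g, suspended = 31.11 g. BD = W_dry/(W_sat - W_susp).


BD = 49.99 / (56.71 - 31.11) = 49.99 / 25.6 = 1.953 g/cm^3

1.953


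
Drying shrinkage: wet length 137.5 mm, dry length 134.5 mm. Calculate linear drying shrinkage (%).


DS = (137.5 - 134.5) / 137.5 * 100 = 2.18%

2.18


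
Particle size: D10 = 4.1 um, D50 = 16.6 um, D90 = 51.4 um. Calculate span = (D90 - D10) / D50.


Span = (51.4 - 4.1) / 16.6 = 47.3 / 16.6 = 2.849

2.849


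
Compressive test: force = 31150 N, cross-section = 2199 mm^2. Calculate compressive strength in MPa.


CS = 31150 / 2199 = 14.2 MPa

14.2


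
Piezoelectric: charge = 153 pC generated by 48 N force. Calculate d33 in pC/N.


d33 = 153 / 48 = 3.2 pC/N

3.2


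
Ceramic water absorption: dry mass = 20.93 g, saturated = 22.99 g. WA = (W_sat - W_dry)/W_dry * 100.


WA = (22.99 - 20.93) / 20.93 * 100 = 9.84%

9.84


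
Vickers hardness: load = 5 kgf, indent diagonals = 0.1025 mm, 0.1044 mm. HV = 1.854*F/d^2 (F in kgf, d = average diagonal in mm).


d_avg = (0.1025+0.1044)/2 = 0.10345 mm
HV = 1.854*5/0.10345^2 = 866

866


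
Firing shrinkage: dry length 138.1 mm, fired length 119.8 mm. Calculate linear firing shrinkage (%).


FS = (138.1 - 119.8) / 138.1 * 100 = 13.25%

13.25


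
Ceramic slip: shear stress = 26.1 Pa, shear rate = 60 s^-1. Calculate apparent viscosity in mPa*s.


eta = tau/gamma * 1000 = 26.1/60 * 1000 = 435.0 mPa*s

435.0


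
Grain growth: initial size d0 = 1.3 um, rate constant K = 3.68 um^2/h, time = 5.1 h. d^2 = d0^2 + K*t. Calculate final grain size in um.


d^2 = 1.3^2 + 3.68*5.1 = 20.458
d = sqrt(20.458) = 4.52 um

4.52


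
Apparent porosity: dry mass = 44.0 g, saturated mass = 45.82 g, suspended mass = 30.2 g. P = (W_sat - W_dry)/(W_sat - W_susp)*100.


P = (45.82 - 44.0) / (45.82 - 30.2) * 100 = 1.82 / 15.62 * 100 = 11.7%

11.7


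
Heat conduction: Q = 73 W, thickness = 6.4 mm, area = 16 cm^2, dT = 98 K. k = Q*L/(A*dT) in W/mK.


k = 73*6.4/1000/(16/10000*98) = 2.98 W/mK

2.98


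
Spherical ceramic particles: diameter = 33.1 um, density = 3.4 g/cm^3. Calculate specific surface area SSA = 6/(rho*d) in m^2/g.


SSA = 6 / (3.4 * 33.1) = 0.053 m^2/g

0.053


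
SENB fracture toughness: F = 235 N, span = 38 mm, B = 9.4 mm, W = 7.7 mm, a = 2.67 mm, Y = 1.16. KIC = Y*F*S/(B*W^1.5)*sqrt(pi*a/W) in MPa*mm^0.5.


KIC = 1.16*235*38/(9.4*7.7^1.5)*sqrt(pi*2.67/7.7) = 53.83

53.83


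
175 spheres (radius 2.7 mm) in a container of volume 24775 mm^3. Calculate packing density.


V_sphere = 4/3*pi*2.7^3 = 82.448 mm^3
Total V = 175*82.448 = 14428.4 mm^3
PD = 14428.4 / 24775 = 0.582

0.582


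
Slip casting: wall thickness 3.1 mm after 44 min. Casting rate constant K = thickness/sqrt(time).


K = 3.1 / sqrt(44) = 3.1 / 6.6332 = 0.467 mm/min^0.5

0.467


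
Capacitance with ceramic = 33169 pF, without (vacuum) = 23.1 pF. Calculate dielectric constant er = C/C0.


er = 33169 / 23.1 = 1435.89

1435.89


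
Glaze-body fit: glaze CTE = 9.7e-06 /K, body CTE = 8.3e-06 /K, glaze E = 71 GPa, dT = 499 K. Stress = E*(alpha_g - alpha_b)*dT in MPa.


Stress = 71*1000*(9.7e-06 - 8.3e-06)*499 = 49.6 MPa

49.6


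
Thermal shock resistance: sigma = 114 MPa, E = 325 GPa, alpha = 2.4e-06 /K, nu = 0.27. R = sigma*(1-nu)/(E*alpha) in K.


R = 114*(1-0.27)/(325*1000*2.4e-06) = 107 K

107


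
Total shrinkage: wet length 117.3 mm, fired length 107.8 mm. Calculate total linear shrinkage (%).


TS = (117.3 - 107.8) / 117.3 * 100 = 8.1%

8.1


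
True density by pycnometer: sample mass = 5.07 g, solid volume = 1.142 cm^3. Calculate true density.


TD = 5.07 / 1.142 = 4.44 g/cm^3

4.44


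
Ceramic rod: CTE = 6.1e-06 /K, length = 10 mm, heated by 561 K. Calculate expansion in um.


dL = 6.1e-06 * 10 * 561 * 1000 = 34.221 um

34.221


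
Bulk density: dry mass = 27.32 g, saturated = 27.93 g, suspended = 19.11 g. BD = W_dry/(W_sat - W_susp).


BD = 27.32 / (27.93 - 19.11) = 27.32 / 8.82 = 3.098 g/cm^3

3.098


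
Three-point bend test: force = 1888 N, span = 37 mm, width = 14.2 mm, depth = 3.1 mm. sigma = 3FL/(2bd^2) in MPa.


sigma = 3*1888*37/(2*14.2*3.1^2) = 767.9 MPa

767.9


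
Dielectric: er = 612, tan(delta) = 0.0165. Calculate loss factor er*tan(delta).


Loss = 612 * 0.0165 = 10.098

10.098


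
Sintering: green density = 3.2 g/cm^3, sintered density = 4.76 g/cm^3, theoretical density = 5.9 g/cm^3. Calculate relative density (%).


Relative = 4.76 / 5.9 * 100 = 80.7%

80.7


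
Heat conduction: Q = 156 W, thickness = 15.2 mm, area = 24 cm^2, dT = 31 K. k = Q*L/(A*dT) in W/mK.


k = 156*15.2/1000/(24/10000*31) = 31.87 W/mK

31.87


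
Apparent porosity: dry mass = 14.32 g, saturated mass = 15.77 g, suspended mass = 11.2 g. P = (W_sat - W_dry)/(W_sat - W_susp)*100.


P = (15.77 - 14.32) / (15.77 - 11.2) * 100 = 1.45 / 4.57 * 100 = 31.7%

31.7


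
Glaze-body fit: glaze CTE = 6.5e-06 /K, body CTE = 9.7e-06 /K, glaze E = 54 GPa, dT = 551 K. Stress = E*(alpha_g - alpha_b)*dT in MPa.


Stress = 54*1000*(6.5e-06 - 9.7e-06)*551 = -95.2 MPa

-95.2


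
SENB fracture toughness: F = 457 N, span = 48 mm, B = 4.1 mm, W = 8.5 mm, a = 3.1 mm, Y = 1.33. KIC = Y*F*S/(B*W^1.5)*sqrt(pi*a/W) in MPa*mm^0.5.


KIC = 1.33*457*48/(4.1*8.5^1.5)*sqrt(pi*3.1/8.5) = 307.36

307.36


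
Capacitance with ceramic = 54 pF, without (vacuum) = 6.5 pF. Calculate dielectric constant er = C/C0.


er = 54 / 6.5 = 8.31

8.31


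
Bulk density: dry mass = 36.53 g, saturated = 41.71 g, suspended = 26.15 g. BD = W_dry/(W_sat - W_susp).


BD = 36.53 / (41.71 - 26.15) = 36.53 / 15.56 = 2.348 g/cm^3

2.348


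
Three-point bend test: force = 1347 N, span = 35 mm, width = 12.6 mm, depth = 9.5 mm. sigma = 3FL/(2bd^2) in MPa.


sigma = 3*1347*35/(2*12.6*9.5^2) = 62.2 MPa

62.2


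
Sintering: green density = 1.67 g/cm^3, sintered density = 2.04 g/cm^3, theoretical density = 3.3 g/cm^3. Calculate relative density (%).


Relative = 2.04 / 3.3 * 100 = 61.8%

61.8


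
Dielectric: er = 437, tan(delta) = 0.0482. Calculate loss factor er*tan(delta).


Loss = 437 * 0.0482 = 21.063

21.063


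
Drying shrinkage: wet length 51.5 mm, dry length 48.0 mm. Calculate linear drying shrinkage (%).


DS = (51.5 - 48.0) / 51.5 * 100 = 6.8%

6.8


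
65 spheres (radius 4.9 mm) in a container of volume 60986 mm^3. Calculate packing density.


V_sphere = 4/3*pi*4.9^3 = 492.807 mm^3
Total V = 65*492.807 = 32032.455 mm^3
PD = 32032.455 / 60986 = 0.525

0.525


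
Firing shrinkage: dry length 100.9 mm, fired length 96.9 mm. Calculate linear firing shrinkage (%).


FS = (100.9 - 96.9) / 100.9 * 100 = 3.96%

3.96


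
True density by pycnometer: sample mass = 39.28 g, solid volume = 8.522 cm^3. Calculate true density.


TD = 39.28 / 8.522 = 4.609 g/cm^3

4.609


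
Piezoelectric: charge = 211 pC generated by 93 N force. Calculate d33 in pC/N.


d33 = 211 / 93 = 2.3 pC/N

2.3


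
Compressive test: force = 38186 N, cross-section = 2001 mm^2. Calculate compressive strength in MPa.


CS = 38186 / 2001 = 19.1 MPa

19.1


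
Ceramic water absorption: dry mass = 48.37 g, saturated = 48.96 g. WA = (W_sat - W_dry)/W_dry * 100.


WA = (48.96 - 48.37) / 48.37 * 100 = 1.22%

1.22


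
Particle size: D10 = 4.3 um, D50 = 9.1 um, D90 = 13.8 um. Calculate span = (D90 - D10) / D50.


Span = (13.8 - 4.3) / 9.1 = 9.5 / 9.1 = 1.044

1.044


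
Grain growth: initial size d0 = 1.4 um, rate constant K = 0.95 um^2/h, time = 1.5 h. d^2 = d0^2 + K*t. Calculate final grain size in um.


d^2 = 1.4^2 + 0.95*1.5 = 3.385
d = sqrt(3.385) = 1.84 um

1.84


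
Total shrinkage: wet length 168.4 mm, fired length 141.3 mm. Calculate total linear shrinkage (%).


TS = (168.4 - 141.3) / 168.4 * 100 = 16.09%

16.09


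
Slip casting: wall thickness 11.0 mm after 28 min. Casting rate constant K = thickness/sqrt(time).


K = 11.0 / sqrt(28) = 11.0 / 5.2915 = 2.079 mm/min^0.5

2.079


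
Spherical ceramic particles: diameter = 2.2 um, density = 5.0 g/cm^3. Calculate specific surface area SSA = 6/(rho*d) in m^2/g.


SSA = 6 / (5.0 * 2.2) = 0.545 m^2/g

0.545


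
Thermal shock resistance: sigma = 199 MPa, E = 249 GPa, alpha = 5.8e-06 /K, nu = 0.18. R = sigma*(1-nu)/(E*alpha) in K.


R = 199*(1-0.18)/(249*1000*5.8e-06) = 113 K

113


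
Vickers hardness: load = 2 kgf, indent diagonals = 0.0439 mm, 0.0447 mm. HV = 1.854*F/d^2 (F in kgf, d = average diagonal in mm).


d_avg = (0.0439+0.0447)/2 = 0.0443 mm
HV = 1.854*2/0.0443^2 = 1889

1889


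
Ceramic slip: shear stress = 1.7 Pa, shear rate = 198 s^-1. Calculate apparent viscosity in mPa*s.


eta = tau/gamma * 1000 = 1.7/198 * 1000 = 8.6 mPa*s

8.6


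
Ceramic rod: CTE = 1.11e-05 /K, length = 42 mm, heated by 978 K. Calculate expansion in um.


dL = 1.11e-05 * 42 * 978 * 1000 = 455.944 um

455.944


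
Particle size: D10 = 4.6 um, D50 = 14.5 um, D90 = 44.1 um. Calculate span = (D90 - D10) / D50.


Span = (44.1 - 4.6) / 14.5 = 39.5 / 14.5 = 2.724

2.724


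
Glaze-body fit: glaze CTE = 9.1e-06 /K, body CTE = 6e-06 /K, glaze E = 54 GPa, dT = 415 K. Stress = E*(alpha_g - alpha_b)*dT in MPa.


Stress = 54*1000*(9.1e-06 - 6e-06)*415 = 69.5 MPa

69.5


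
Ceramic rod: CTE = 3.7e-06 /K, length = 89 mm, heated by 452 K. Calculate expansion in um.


dL = 3.7e-06 * 89 * 452 * 1000 = 148.844 um

148.844


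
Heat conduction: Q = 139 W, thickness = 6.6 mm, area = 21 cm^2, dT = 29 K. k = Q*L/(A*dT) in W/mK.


k = 139*6.6/1000/(21/10000*29) = 15.06 W/mK

15.06


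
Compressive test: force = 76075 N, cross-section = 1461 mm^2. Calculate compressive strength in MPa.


CS = 76075 / 1461 = 52.1 MPa

52.1


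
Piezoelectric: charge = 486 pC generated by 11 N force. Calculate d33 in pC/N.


d33 = 486 / 11 = 44.2 pC/N

44.2


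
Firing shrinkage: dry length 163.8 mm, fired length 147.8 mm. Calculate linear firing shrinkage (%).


FS = (163.8 - 147.8) / 163.8 * 100 = 9.77%

9.77


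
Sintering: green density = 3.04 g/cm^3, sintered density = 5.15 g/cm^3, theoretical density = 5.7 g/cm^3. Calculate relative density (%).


Relative = 5.15 / 5.7 * 100 = 90.4%

90.4


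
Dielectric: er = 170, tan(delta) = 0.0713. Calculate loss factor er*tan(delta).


Loss = 170 * 0.0713 = 12.121

12.121


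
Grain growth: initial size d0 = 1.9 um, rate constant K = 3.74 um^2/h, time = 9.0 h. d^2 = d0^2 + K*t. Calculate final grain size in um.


d^2 = 1.9^2 + 3.74*9.0 = 37.27
d = sqrt(37.27) = 6.1 um

6.1


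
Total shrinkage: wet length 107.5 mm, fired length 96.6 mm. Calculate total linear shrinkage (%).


TS = (107.5 - 96.6) / 107.5 * 100 = 10.14%

10.14


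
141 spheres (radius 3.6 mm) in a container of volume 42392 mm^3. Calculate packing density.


V_sphere = 4/3*pi*3.6^3 = 195.4322 mm^3
Total V = 141*195.4322 = 27555.9402 mm^3
PD = 27555.9402 / 42392 = 0.65

0.65


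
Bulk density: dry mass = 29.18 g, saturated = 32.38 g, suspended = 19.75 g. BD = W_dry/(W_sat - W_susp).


BD = 29.18 / (32.38 - 19.75) = 29.18 / 12.63 = 2.31 g/cm^3

2.31


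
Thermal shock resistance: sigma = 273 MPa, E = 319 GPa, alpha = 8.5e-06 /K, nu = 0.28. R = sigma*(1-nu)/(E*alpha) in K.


R = 273*(1-0.28)/(319*1000*8.5e-06) = 72 K

72


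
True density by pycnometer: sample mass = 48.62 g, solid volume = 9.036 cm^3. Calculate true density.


TD = 48.62 / 9.036 = 5.381 g/cm^3

5.381


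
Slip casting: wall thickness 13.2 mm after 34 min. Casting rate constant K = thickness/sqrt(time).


K = 13.2 / sqrt(34) = 13.2 / 5.831 = 2.264 mm/min^0.5

2.264


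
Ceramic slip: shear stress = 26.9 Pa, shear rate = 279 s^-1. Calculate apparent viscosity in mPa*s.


eta = tau/gamma * 1000 = 26.9/279 * 1000 = 96.4 mPa*s

96.4


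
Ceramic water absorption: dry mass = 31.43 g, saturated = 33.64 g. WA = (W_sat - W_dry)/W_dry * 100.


WA = (33.64 - 31.43) / 31.43 * 100 = 7.03%

7.03


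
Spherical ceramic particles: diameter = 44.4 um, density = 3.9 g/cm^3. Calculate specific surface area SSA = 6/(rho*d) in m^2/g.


SSA = 6 / (3.9 * 44.4) = 0.035 m^2/g

0.035


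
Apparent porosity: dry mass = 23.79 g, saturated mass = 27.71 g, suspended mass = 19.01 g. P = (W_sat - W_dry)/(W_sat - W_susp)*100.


P = (27.71 - 23.79) / (27.71 - 19.01) * 100 = 3.92 / 8.7 * 100 = 45.1%

45.1


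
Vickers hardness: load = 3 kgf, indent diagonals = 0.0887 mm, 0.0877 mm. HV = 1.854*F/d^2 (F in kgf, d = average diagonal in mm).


d_avg = (0.0887+0.0877)/2 = 0.0882 mm
HV = 1.854*3/0.0882^2 = 715

715


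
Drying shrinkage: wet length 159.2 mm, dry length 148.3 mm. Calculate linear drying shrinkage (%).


DS = (159.2 - 148.3) / 159.2 * 100 = 6.85%

6.85


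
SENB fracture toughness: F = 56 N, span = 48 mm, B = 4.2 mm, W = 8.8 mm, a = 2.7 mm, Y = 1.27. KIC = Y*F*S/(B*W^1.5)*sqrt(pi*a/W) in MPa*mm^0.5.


KIC = 1.27*56*48/(4.2*8.8^1.5)*sqrt(pi*2.7/8.8) = 30.57

30.57


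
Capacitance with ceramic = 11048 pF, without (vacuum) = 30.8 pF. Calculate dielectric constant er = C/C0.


er = 11048 / 30.8 = 358.7

358.7
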